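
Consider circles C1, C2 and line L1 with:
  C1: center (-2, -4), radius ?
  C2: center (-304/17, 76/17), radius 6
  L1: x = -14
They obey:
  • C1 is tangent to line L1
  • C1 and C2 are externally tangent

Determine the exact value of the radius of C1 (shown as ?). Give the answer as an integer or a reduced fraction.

1. [C1‖L1]  r_C1² − 144 = 0  ⇒  r_C1 = 12 (r>0 drops 1)
2. [ext C1·C2]  r_C1² + 12r_C1 − 288 = 0  ⇒  r_C1 = 12 (r>0 drops 1)

12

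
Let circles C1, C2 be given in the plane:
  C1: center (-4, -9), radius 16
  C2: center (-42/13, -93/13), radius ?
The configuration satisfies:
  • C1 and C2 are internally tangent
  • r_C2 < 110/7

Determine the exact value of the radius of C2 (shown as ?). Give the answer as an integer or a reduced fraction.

14

1. [int C1,C2]  r_C2² − 32r_C2 + 252 = 0  ⇒  r_C2 = 14 or 18
2. given r_C2 < 110/7: keep 14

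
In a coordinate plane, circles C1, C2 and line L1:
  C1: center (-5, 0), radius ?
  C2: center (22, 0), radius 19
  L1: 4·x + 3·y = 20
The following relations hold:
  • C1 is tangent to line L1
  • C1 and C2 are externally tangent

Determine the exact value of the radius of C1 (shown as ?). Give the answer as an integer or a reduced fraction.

8

1. [C1‖L1]  r_C1² − 64 = 0  ⇒  r_C1 = 8 (r>0 drops 1)
2. [ext C1·C2]  r_C1² + 38r_C1 − 368 = 0  ⇒  r_C1 = 8 (r>0 drops 1)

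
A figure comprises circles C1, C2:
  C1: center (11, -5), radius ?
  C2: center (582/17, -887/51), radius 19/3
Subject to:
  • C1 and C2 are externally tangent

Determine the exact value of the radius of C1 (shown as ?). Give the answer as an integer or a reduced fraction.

1. [ext C1·C2]  r_C1² + (38/3)r_C1 − 1960/3 = 0  ⇒  r_C1 = 20 (r>0 drops 1)

20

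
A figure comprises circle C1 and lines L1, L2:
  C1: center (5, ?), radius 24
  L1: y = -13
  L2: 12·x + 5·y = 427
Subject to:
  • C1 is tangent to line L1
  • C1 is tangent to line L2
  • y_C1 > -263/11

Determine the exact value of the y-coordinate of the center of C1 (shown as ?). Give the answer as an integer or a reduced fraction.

11

1. [C1‖L1]  y_C1² + 26y_C1 − 407 = 0  ⇒  y_C1 = -37 or 11
2. [C1‖L2]  y_C1² − (734/5)y_C1 + 7469/5 = 0  ⇒  y_C1 = 11 or 679/5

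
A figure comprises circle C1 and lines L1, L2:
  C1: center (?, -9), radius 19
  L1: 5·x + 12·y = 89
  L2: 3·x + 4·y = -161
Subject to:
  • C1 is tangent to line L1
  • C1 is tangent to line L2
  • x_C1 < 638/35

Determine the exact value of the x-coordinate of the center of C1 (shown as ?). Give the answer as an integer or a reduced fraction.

1. [C1‖L1]  x_C1² − (394/5)x_C1 − 888 = 0  ⇒  x_C1 = -10 or 444/5
2. [C1‖L2]  x_C1² + (250/3)x_C1 + 2200/3 = 0  ⇒  x_C1 = -220/3 or -10

-10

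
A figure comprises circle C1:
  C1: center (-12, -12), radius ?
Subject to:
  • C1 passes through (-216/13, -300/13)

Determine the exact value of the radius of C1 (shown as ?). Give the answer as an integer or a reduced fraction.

12

1. [C1∋P]  r_C1² − 144 = 0  ⇒  r_C1 = 12 (r>0 drops 1)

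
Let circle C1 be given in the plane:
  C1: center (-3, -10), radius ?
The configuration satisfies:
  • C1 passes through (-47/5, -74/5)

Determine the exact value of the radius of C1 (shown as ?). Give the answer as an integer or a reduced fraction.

8

1. [C1∋P]  r_C1² − 64 = 0  ⇒  r_C1 = 8 (r>0 drops 1)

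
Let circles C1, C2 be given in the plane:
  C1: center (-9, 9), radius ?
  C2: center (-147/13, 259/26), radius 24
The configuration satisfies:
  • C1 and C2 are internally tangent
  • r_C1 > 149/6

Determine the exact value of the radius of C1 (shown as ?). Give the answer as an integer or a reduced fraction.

53/2

1. [int C1,C2]  r_C1² − 48r_C1 + 2279/4 = 0  ⇒  r_C1 = 43/2 or 53/2
2. given r_C1 > 149/6: keep 53/2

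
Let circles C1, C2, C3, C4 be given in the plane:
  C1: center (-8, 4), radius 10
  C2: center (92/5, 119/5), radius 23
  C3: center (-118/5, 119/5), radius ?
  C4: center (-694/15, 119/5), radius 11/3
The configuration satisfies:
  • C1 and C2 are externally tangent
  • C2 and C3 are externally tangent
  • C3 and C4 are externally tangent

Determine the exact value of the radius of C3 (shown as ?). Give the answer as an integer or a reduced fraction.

1. [ext C2·C3]  r_C3² + 46r_C3 − 1235 = 0  ⇒  r_C3 = 19 (r>0 drops 1)
2. [ext C3·C4]  r_C3² + (22/3)r_C3 − 1501/3 = 0  ⇒  r_C3 = 19 (r>0 drops 1)

19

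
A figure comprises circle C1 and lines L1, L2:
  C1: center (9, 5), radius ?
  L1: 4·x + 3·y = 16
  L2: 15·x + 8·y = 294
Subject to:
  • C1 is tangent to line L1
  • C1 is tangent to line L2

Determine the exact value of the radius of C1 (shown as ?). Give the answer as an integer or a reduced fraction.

7

1. [C1‖L1]  r_C1² − 49 = 0  ⇒  r_C1 = 7 (r>0 drops 1)
2. [C1‖L2]  r_C1² − 49 = 0  ⇒  r_C1 = 7 (r>0 drops 1)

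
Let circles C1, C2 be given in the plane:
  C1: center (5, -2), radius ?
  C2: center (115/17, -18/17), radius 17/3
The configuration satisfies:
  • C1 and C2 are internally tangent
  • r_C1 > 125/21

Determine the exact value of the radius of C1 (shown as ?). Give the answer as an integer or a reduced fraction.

23/3

1. [int C1,C2]  r_C1² − (34/3)r_C1 + 253/9 = 0  ⇒  r_C1 = 11/3 or 23/3
2. given r_C1 > 125/21: keep 23/3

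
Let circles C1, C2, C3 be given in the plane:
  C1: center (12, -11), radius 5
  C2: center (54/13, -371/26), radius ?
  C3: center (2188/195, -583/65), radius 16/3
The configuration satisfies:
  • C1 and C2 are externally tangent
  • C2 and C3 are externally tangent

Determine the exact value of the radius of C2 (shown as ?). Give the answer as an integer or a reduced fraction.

1. [ext C1·C2]  r_C2² + 10r_C2 − 189/4 = 0  ⇒  r_C2 = 7/2 (r>0 drops 1)
2. [ext C2·C3]  r_C2² + (32/3)r_C2 − 595/12 = 0  ⇒  r_C2 = 7/2 (r>0 drops 1)

7/2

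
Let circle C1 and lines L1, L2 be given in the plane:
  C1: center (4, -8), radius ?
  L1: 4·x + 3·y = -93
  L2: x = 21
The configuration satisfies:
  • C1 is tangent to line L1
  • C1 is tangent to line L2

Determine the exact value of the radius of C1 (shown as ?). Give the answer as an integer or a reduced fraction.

1. [C1‖L1]  r_C1² − 289 = 0  ⇒  r_C1 = 17 (r>0 drops 1)
2. [C1‖L2]  r_C1² − 289 = 0  ⇒  r_C1 = 17 (r>0 drops 1)

17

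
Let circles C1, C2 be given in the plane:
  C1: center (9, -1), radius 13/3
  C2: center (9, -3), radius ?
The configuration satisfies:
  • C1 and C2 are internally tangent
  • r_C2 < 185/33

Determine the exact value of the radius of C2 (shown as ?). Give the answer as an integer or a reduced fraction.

7/3

1. [int C1,C2]  r_C2² − (26/3)r_C2 + 133/9 = 0  ⇒  r_C2 = 7/3 or 19/3
2. given r_C2 < 185/33: keep 7/3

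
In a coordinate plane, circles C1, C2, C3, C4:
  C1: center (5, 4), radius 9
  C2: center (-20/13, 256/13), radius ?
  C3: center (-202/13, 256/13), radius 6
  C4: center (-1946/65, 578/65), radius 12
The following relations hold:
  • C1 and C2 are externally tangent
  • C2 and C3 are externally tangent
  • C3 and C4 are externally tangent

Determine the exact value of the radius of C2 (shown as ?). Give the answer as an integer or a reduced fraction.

8

1. [ext C1·C2]  r_C2² + 18r_C2 − 208 = 0  ⇒  r_C2 = 8 (r>0 drops 1)
2. [ext C2·C3]  r_C2² + 12r_C2 − 160 = 0  ⇒  r_C2 = 8 (r>0 drops 1)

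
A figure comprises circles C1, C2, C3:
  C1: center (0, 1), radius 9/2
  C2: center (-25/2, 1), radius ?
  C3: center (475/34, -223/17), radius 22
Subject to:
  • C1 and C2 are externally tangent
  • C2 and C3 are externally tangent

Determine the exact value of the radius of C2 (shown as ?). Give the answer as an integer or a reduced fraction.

8

1. [ext C1·C2]  r_C2² + 9r_C2 − 136 = 0  ⇒  r_C2 = 8 (r>0 drops 1)
2. [ext C2·C3]  r_C2² + 44r_C2 − 416 = 0  ⇒  r_C2 = 8 (r>0 drops 1)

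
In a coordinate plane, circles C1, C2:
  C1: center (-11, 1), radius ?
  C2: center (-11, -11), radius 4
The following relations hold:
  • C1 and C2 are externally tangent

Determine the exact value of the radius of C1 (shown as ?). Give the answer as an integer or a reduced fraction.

1. [ext C1·C2]  r_C1² + 8r_C1 − 128 = 0  ⇒  r_C1 = 8 (r>0 drops 1)

8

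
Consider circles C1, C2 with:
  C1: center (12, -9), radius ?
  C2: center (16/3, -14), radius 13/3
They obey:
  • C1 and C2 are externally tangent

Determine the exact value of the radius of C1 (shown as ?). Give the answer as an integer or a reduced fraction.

4

1. [ext C1·C2]  r_C1² + (26/3)r_C1 − 152/3 = 0  ⇒  r_C1 = 4 (r>0 drops 1)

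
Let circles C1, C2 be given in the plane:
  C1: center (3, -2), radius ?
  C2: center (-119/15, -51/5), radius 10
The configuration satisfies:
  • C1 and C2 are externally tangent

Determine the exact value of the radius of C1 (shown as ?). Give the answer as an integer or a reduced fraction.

1. [ext C1·C2]  r_C1² + 20r_C1 − 781/9 = 0  ⇒  r_C1 = 11/3 (r>0 drops 1)

11/3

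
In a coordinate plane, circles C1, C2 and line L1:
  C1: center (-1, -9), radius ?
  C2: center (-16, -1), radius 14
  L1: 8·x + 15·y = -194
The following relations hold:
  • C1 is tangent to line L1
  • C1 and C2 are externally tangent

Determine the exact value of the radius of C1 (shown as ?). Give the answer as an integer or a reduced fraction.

1. [C1‖L1]  r_C1² − 9 = 0  ⇒  r_C1 = 3 (r>0 drops 1)
2. [ext C1·C2]  r_C1² + 28r_C1 − 93 = 0  ⇒  r_C1 = 3 (r>0 drops 1)

3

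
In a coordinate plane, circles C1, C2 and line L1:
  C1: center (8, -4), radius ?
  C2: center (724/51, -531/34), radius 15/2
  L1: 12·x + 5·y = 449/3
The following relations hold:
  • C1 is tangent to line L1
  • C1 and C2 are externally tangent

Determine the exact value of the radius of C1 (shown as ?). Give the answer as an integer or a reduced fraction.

1. [C1‖L1]  r_C1² − 289/9 = 0  ⇒  r_C1 = 17/3 (r>0 drops 1)
2. [ext C1·C2]  r_C1² + 15r_C1 − 1054/9 = 0  ⇒  r_C1 = 17/3 (r>0 drops 1)

17/3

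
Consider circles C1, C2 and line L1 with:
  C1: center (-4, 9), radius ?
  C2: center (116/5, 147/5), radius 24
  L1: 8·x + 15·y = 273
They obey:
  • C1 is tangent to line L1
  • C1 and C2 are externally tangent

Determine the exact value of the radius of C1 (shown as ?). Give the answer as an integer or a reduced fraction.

1. [C1‖L1]  r_C1² − 100 = 0  ⇒  r_C1 = 10 (r>0 drops 1)
2. [ext C1·C2]  r_C1² + 48r_C1 − 580 = 0  ⇒  r_C1 = 10 (r>0 drops 1)

10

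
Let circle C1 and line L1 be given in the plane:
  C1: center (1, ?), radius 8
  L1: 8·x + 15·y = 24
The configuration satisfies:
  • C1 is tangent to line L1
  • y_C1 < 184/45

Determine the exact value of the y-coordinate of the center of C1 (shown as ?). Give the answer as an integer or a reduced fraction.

-8

1. [C1‖L1]  y_C1² − (32/15)y_C1 − 1216/15 = 0  ⇒  y_C1 = -8 or 152/15
2. given y_C1 < 184/45: keep -8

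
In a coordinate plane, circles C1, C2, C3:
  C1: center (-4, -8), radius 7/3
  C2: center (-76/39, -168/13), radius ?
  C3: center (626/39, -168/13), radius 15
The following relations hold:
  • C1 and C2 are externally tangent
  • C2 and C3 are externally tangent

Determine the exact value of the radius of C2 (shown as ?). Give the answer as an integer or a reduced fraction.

3

1. [ext C1·C2]  r_C2² + (14/3)r_C2 − 23 = 0  ⇒  r_C2 = 3 (r>0 drops 1)
2. [ext C2·C3]  r_C2² + 30r_C2 − 99 = 0  ⇒  r_C2 = 3 (r>0 drops 1)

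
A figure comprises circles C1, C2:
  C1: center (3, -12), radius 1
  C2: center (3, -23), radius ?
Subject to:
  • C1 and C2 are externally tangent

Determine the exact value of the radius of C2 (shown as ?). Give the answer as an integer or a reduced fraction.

1. [ext C1·C2]  r_C2² + 2r_C2 − 120 = 0  ⇒  r_C2 = 10 (r>0 drops 1)

10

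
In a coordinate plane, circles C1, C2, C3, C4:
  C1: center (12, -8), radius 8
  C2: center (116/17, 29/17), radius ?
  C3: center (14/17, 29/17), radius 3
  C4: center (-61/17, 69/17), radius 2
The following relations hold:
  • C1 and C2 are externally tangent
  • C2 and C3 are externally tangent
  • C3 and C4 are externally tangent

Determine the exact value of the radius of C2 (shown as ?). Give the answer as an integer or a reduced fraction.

1. [ext C1·C2]  r_C2² + 16r_C2 − 57 = 0  ⇒  r_C2 = 3 (r>0 drops 1)
2. [ext C2·C3]  r_C2² + 6r_C2 − 27 = 0  ⇒  r_C2 = 3 (r>0 drops 1)

3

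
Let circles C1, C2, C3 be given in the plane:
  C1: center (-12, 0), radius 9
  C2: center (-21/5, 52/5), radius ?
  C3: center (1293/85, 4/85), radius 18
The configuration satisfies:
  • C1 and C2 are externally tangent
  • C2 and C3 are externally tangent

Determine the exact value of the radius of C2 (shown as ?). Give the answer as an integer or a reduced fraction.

1. [ext C1·C2]  r_C2² + 18r_C2 − 88 = 0  ⇒  r_C2 = 4 (r>0 drops 1)
2. [ext C2·C3]  r_C2² + 36r_C2 − 160 = 0  ⇒  r_C2 = 4 (r>0 drops 1)

4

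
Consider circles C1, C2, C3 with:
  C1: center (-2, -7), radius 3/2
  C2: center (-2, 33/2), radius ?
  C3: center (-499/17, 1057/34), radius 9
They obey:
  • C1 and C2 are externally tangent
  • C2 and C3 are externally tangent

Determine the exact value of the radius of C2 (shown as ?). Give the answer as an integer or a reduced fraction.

22

1. [ext C1·C2]  r_C2² + 3r_C2 − 550 = 0  ⇒  r_C2 = 22 (r>0 drops 1)
2. [ext C2·C3]  r_C2² + 18r_C2 − 880 = 0  ⇒  r_C2 = 22 (r>0 drops 1)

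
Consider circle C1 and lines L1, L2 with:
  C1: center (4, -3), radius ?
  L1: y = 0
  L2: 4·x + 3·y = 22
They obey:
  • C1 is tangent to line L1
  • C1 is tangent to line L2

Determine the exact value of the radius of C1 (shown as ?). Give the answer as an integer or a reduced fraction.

1. [C1‖L1]  r_C1² − 9 = 0  ⇒  r_C1 = 3 (r>0 drops 1)
2. [C1‖L2]  r_C1² − 9 = 0  ⇒  r_C1 = 3 (r>0 drops 1)

3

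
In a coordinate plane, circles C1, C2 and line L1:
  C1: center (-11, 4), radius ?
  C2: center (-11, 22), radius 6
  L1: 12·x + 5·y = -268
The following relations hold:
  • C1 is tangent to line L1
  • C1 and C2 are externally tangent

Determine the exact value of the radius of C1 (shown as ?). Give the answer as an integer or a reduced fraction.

1. [C1‖L1]  r_C1² − 144 = 0  ⇒  r_C1 = 12 (r>0 drops 1)
2. [ext C1·C2]  r_C1² + 12r_C1 − 288 = 0  ⇒  r_C1 = 12 (r>0 drops 1)

12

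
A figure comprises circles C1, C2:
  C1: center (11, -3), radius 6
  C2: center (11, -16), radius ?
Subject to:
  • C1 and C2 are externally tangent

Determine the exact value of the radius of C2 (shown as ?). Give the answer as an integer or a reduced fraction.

7

1. [ext C1·C2]  r_C2² + 12r_C2 − 133 = 0  ⇒  r_C2 = 7 (r>0 drops 1)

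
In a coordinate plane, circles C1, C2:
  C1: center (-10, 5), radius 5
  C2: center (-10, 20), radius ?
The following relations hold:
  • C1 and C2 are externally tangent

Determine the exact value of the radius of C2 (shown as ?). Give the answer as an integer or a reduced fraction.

1. [ext C1·C2]  r_C2² + 10r_C2 − 200 = 0  ⇒  r_C2 = 10 (r>0 drops 1)

10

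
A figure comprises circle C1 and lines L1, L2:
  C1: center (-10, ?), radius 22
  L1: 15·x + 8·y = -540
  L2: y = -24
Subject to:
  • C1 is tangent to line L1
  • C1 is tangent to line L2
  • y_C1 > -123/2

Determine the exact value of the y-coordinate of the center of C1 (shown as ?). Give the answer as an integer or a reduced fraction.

-2

1. [C1‖L1]  y_C1² + (195/2)y_C1 + 191 = 0  ⇒  y_C1 = -191/2 or -2
2. [C1‖L2]  y_C1² + 48y_C1 + 92 = 0  ⇒  y_C1 = -46 or -2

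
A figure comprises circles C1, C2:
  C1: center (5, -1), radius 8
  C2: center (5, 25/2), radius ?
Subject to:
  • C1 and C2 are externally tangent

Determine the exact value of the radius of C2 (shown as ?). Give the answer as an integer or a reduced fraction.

11/2

1. [ext C1·C2]  r_C2² + 16r_C2 − 473/4 = 0  ⇒  r_C2 = 11/2 (r>0 drops 1)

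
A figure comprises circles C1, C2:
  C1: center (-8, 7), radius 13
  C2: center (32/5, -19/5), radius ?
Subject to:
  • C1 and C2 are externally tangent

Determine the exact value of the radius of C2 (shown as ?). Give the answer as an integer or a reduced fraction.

1. [ext C1·C2]  r_C2² + 26r_C2 − 155 = 0  ⇒  r_C2 = 5 (r>0 drops 1)

5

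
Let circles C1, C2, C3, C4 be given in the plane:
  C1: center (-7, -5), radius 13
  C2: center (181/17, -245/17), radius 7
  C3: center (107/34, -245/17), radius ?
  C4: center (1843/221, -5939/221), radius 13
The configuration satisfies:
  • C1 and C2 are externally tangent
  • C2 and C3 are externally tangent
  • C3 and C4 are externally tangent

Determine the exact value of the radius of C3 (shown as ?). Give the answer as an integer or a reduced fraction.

1/2

1. [ext C2·C3]  r_C3² + 14r_C3 − 29/4 = 0  ⇒  r_C3 = 1/2 (r>0 drops 1)
2. [ext C3·C4]  r_C3² + 26r_C3 − 53/4 = 0  ⇒  r_C3 = 1/2 (r>0 drops 1)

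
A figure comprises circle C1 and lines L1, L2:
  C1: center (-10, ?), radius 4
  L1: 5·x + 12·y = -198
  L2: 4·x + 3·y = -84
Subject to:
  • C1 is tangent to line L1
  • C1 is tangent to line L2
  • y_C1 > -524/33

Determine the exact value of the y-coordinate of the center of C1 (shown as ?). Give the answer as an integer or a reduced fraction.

1. [C1‖L1]  y_C1² + (74/3)y_C1 + 400/3 = 0  ⇒  y_C1 = -50/3 or -8
2. [C1‖L2]  y_C1² + (88/3)y_C1 + 512/3 = 0  ⇒  y_C1 = -64/3 or -8

-8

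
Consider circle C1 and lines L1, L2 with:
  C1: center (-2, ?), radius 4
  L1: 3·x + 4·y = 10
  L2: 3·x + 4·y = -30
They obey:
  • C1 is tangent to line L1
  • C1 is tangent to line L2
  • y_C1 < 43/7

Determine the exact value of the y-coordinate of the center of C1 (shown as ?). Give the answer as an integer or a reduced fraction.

1. [C1‖L1]  y_C1² − 8y_C1 − 9 = 0  ⇒  y_C1 = -1 or 9
2. [C1‖L2]  y_C1² + 12y_C1 + 11 = 0  ⇒  y_C1 = -11 or -1

-1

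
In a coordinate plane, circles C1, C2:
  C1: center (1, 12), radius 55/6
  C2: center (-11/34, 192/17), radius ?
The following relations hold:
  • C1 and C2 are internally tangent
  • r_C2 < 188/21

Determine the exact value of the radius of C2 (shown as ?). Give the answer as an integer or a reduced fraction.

23/3

1. [int C1,C2]  r_C2² − (55/3)r_C2 + 736/9 = 0  ⇒  r_C2 = 23/3 or 32/3
2. given r_C2 < 188/21: keep 23/3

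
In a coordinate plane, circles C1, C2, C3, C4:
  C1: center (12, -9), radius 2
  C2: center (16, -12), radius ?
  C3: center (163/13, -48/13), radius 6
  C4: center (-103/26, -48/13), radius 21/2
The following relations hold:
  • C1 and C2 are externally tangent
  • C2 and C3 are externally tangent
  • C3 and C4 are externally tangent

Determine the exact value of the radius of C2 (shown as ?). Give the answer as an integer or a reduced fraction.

1. [ext C1·C2]  r_C2² + 4r_C2 − 21 = 0  ⇒  r_C2 = 3 (r>0 drops 1)
2. [ext C2·C3]  r_C2² + 12r_C2 − 45 = 0  ⇒  r_C2 = 3 (r>0 drops 1)

3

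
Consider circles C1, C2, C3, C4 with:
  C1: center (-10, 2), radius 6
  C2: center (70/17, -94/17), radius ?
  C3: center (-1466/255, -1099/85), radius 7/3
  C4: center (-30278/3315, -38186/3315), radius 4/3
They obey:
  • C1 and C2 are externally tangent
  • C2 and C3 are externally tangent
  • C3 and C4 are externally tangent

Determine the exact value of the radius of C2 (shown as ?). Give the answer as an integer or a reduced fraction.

1. [ext C1·C2]  r_C2² + 12r_C2 − 220 = 0  ⇒  r_C2 = 10 (r>0 drops 1)
2. [ext C2·C3]  r_C2² + (14/3)r_C2 − 440/3 = 0  ⇒  r_C2 = 10 (r>0 drops 1)

10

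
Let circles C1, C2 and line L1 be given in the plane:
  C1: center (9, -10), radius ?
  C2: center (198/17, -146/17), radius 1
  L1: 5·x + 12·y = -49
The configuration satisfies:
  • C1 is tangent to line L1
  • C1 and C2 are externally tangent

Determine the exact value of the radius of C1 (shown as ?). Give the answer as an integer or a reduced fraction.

2

1. [C1‖L1]  r_C1² − 4 = 0  ⇒  r_C1 = 2 (r>0 drops 1)
2. [ext C1·C2]  r_C1² + 2r_C1 − 8 = 0  ⇒  r_C1 = 2 (r>0 drops 1)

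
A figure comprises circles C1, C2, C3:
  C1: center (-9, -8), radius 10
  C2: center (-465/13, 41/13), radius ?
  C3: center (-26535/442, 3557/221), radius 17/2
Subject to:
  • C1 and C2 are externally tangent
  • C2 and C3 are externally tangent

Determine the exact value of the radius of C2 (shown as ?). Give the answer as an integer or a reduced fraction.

19

1. [ext C1·C2]  r_C2² + 20r_C2 − 741 = 0  ⇒  r_C2 = 19 (r>0 drops 1)
2. [ext C2·C3]  r_C2² + 17r_C2 − 684 = 0  ⇒  r_C2 = 19 (r>0 drops 1)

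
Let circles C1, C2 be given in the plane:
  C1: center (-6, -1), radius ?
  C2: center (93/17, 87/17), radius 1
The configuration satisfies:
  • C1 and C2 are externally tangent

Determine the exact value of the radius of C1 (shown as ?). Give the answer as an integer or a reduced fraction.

1. [ext C1·C2]  r_C1² + 2r_C1 − 168 = 0  ⇒  r_C1 = 12 (r>0 drops 1)

12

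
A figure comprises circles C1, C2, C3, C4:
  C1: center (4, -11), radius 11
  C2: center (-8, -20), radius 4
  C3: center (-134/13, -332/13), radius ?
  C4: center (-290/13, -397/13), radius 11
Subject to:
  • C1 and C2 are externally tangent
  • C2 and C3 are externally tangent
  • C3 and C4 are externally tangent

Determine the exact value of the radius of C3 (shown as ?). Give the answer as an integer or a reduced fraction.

1. [ext C2·C3]  r_C3² + 8r_C3 − 20 = 0  ⇒  r_C3 = 2 (r>0 drops 1)
2. [ext C3·C4]  r_C3² + 22r_C3 − 48 = 0  ⇒  r_C3 = 2 (r>0 drops 1)

2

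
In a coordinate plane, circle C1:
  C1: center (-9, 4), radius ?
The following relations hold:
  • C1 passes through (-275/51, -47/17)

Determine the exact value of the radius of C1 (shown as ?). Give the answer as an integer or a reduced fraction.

23/3

1. [C1∋P]  r_C1² − 529/9 = 0  ⇒  r_C1 = 23/3 (r>0 drops 1)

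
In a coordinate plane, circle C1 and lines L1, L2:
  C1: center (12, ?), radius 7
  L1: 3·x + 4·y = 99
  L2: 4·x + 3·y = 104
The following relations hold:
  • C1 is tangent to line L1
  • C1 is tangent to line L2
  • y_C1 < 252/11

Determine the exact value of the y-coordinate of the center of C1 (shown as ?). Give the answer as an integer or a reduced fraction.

7

1. [C1‖L1]  y_C1² − (63/2)y_C1 + 343/2 = 0  ⇒  y_C1 = 7 or 49/2
2. [C1‖L2]  y_C1² − (112/3)y_C1 + 637/3 = 0  ⇒  y_C1 = 7 or 91/3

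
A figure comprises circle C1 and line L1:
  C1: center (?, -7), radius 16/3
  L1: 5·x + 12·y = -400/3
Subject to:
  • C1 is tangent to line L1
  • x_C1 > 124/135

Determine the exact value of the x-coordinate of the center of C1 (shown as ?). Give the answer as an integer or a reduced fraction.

1. [C1‖L1]  x_C1² + (296/15)x_C1 − 1424/15 = 0  ⇒  x_C1 = -356/15 or 4
2. given x_C1 > 124/135: keep 4

4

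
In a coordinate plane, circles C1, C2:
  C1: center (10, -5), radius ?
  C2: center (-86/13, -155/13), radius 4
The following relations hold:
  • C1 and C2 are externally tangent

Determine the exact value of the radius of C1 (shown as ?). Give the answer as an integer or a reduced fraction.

1. [ext C1·C2]  r_C1² + 8r_C1 − 308 = 0  ⇒  r_C1 = 14 (r>0 drops 1)

14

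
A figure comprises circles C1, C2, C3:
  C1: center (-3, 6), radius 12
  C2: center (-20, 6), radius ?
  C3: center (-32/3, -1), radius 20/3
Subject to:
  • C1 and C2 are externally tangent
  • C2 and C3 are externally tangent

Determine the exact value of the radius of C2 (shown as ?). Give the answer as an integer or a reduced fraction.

5

1. [ext C1·C2]  r_C2² + 24r_C2 − 145 = 0  ⇒  r_C2 = 5 (r>0 drops 1)
2. [ext C2·C3]  r_C2² + (40/3)r_C2 − 275/3 = 0  ⇒  r_C2 = 5 (r>0 drops 1)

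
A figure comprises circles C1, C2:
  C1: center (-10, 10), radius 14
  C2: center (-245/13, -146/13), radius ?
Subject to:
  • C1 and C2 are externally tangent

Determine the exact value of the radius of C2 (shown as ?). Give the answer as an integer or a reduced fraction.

9

1. [ext C1·C2]  r_C2² + 28r_C2 − 333 = 0  ⇒  r_C2 = 9 (r>0 drops 1)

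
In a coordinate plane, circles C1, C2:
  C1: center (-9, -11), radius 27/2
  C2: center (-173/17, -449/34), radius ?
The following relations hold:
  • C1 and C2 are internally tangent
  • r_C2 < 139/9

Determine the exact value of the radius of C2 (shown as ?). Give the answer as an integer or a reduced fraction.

11

1. [int C1,C2]  r_C2² − 27r_C2 + 176 = 0  ⇒  r_C2 = 11 or 16
2. given r_C2 < 139/9: keep 11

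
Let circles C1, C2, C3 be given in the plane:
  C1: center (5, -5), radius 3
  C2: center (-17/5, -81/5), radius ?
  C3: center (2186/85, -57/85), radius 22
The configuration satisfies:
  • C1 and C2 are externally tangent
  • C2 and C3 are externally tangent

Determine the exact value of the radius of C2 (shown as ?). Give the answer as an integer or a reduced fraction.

1. [ext C1·C2]  r_C2² + 6r_C2 − 187 = 0  ⇒  r_C2 = 11 (r>0 drops 1)
2. [ext C2·C3]  r_C2² + 44r_C2 − 605 = 0  ⇒  r_C2 = 11 (r>0 drops 1)

11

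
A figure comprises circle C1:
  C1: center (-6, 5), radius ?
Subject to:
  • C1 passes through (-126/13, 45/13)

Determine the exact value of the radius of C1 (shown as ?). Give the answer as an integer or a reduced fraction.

4

1. [C1∋P]  r_C1² − 16 = 0  ⇒  r_C1 = 4 (r>0 drops 1)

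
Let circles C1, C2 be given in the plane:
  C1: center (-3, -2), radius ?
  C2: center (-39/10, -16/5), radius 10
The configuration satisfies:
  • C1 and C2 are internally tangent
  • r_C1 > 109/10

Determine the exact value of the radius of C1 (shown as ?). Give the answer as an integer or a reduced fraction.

23/2

1. [int C1,C2]  r_C1² − 20r_C1 + 391/4 = 0  ⇒  r_C1 = 17/2 or 23/2
2. given r_C1 > 109/10: keep 23/2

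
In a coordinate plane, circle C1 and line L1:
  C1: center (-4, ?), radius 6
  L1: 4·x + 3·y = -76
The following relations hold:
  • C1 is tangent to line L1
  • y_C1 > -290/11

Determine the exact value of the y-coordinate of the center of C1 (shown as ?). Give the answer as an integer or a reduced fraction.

-10

1. [C1‖L1]  y_C1² + 40y_C1 + 300 = 0  ⇒  y_C1 = -30 or -10
2. given y_C1 > -290/11: keep -10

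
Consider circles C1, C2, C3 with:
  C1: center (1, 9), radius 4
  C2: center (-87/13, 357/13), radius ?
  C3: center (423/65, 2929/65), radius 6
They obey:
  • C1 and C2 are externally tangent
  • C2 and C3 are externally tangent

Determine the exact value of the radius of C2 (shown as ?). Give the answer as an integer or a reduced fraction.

1. [ext C1·C2]  r_C2² + 8r_C2 − 384 = 0  ⇒  r_C2 = 16 (r>0 drops 1)
2. [ext C2·C3]  r_C2² + 12r_C2 − 448 = 0  ⇒  r_C2 = 16 (r>0 drops 1)

16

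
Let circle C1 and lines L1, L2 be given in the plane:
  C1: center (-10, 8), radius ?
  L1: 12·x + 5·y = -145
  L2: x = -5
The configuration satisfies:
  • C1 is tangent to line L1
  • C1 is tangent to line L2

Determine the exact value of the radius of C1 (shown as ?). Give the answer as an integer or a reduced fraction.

5

1. [C1‖L1]  r_C1² − 25 = 0  ⇒  r_C1 = 5 (r>0 drops 1)
2. [C1‖L2]  r_C1² − 25 = 0  ⇒  r_C1 = 5 (r>0 drops 1)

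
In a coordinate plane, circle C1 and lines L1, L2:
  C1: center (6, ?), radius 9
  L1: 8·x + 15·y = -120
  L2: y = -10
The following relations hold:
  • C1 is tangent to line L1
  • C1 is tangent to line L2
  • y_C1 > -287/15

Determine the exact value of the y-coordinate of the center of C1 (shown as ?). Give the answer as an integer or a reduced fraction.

-1

1. [C1‖L1]  y_C1² + (112/5)y_C1 + 107/5 = 0  ⇒  y_C1 = -107/5 or -1
2. [C1‖L2]  y_C1² + 20y_C1 + 19 = 0  ⇒  y_C1 = -19 or -1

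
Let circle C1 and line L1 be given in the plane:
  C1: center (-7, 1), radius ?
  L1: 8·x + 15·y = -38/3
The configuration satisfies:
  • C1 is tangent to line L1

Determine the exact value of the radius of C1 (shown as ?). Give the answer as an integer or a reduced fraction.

1. [C1‖L1]  r_C1² − 25/9 = 0  ⇒  r_C1 = 5/3 (r>0 drops 1)

5/3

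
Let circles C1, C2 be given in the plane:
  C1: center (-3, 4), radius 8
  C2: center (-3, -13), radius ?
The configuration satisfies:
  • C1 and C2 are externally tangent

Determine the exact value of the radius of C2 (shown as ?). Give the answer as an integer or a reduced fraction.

1. [ext C1·C2]  r_C2² + 16r_C2 − 225 = 0  ⇒  r_C2 = 9 (r>0 drops 1)

9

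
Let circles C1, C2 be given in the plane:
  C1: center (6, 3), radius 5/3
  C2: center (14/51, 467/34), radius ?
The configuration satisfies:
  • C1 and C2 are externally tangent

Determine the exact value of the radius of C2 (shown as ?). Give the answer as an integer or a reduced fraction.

21/2

1. [ext C1·C2]  r_C2² + (10/3)r_C2 − 581/4 = 0  ⇒  r_C2 = 21/2 (r>0 drops 1)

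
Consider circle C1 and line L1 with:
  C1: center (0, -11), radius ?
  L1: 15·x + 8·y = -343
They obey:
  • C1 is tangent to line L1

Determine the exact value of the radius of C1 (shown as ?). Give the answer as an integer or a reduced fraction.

15

1. [C1‖L1]  r_C1² − 225 = 0  ⇒  r_C1 = 15 (r>0 drops 1)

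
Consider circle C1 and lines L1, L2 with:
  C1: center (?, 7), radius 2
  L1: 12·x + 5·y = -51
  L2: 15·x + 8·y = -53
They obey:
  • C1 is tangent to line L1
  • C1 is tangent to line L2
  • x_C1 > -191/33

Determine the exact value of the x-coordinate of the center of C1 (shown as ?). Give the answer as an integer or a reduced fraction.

1. [C1‖L1]  x_C1² + (43/3)x_C1 + 140/3 = 0  ⇒  x_C1 = -28/3 or -5
2. [C1‖L2]  x_C1² + (218/15)x_C1 + 143/3 = 0  ⇒  x_C1 = -143/15 or -5

-5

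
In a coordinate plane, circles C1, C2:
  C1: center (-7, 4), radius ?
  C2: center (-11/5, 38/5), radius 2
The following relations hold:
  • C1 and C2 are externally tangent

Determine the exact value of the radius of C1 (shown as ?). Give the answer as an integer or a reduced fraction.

1. [ext C1·C2]  r_C1² + 4r_C1 − 32 = 0  ⇒  r_C1 = 4 (r>0 drops 1)

4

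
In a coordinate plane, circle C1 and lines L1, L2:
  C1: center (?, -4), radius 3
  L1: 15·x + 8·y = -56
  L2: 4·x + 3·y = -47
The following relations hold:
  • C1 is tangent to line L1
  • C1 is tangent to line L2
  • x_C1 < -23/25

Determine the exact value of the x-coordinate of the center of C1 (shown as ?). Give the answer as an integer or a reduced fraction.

1. [C1‖L1]  x_C1² + (16/5)x_C1 − 9 = 0  ⇒  x_C1 = -5 or 9/5
2. [C1‖L2]  x_C1² + (35/2)x_C1 + 125/2 = 0  ⇒  x_C1 = -25/2 or -5

-5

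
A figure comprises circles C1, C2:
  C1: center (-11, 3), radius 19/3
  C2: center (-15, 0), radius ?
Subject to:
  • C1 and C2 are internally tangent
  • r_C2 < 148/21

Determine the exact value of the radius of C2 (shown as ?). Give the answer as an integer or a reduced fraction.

1. [int C1,C2]  r_C2² − (38/3)r_C2 + 136/9 = 0  ⇒  r_C2 = 4/3 or 34/3
2. given r_C2 < 148/21: keep 4/3

4/3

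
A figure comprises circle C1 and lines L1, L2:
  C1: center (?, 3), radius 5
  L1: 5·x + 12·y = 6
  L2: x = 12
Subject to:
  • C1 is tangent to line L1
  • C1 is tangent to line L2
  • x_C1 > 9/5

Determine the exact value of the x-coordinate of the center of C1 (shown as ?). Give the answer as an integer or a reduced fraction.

7

1. [C1‖L1]  x_C1² + 12x_C1 − 133 = 0  ⇒  x_C1 = -19 or 7
2. [C1‖L2]  x_C1² − 24x_C1 + 119 = 0  ⇒  x_C1 = 7 or 17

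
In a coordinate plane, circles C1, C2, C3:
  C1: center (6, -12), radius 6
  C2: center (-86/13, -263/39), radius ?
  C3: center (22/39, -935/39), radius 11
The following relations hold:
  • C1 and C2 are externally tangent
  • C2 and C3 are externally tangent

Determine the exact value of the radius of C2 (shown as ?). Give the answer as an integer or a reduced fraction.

23/3

1. [ext C1·C2]  r_C2² + 12r_C2 − 1357/9 = 0  ⇒  r_C2 = 23/3 (r>0 drops 1)
2. [ext C2·C3]  r_C2² + 22r_C2 − 2047/9 = 0  ⇒  r_C2 = 23/3 (r>0 drops 1)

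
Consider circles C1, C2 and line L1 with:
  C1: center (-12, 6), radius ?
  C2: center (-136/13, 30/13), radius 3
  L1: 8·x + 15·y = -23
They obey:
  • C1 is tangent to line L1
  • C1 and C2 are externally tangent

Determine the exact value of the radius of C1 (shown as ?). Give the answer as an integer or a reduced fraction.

1. [C1‖L1]  r_C1² − 1 = 0  ⇒  r_C1 = 1 (r>0 drops 1)
2. [ext C1·C2]  r_C1² + 6r_C1 − 7 = 0  ⇒  r_C1 = 1 (r>0 drops 1)

1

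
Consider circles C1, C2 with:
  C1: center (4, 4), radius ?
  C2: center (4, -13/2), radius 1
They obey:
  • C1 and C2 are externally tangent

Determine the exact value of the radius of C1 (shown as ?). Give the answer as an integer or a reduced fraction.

19/2

1. [ext C1·C2]  r_C1² + 2r_C1 − 437/4 = 0  ⇒  r_C1 = 19/2 (r>0 drops 1)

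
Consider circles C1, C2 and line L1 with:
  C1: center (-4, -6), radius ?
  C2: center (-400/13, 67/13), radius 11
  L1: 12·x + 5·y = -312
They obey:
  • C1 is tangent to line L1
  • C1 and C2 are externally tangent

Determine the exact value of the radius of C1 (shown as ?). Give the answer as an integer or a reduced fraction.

1. [C1‖L1]  r_C1² − 324 = 0  ⇒  r_C1 = 18 (r>0 drops 1)
2. [ext C1·C2]  r_C1² + 22r_C1 − 720 = 0  ⇒  r_C1 = 18 (r>0 drops 1)

18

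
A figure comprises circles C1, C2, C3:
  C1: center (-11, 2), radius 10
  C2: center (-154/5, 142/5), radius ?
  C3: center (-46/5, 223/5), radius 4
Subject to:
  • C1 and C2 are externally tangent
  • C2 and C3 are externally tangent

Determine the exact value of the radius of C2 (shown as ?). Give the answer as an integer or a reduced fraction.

1. [ext C1·C2]  r_C2² + 20r_C2 − 989 = 0  ⇒  r_C2 = 23 (r>0 drops 1)
2. [ext C2·C3]  r_C2² + 8r_C2 − 713 = 0  ⇒  r_C2 = 23 (r>0 drops 1)

23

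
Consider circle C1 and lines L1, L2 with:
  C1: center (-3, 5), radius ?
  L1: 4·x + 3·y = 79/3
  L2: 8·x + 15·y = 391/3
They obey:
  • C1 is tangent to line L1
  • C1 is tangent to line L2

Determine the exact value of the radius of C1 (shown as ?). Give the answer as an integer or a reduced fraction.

14/3

1. [C1‖L1]  r_C1² − 196/9 = 0  ⇒  r_C1 = 14/3 (r>0 drops 1)
2. [C1‖L2]  r_C1² − 196/9 = 0  ⇒  r_C1 = 14/3 (r>0 drops 1)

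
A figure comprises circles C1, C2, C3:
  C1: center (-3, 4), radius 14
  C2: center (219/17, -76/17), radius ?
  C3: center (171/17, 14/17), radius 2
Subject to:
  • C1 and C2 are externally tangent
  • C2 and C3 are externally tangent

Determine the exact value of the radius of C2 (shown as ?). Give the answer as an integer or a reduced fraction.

4

1. [ext C1·C2]  r_C2² + 28r_C2 − 128 = 0  ⇒  r_C2 = 4 (r>0 drops 1)
2. [ext C2·C3]  r_C2² + 4r_C2 − 32 = 0  ⇒  r_C2 = 4 (r>0 drops 1)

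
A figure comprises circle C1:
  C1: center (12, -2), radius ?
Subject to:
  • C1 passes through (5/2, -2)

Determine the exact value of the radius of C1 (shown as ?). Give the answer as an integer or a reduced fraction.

19/2

1. [C1∋P]  r_C1² − 361/4 = 0  ⇒  r_C1 = 19/2 (r>0 drops 1)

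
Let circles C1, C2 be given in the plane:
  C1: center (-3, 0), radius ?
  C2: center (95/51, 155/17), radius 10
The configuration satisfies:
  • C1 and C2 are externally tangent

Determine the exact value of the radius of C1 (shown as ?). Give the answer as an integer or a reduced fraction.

1/3

1. [ext C1·C2]  r_C1² + 20r_C1 − 61/9 = 0  ⇒  r_C1 = 1/3 (r>0 drops 1)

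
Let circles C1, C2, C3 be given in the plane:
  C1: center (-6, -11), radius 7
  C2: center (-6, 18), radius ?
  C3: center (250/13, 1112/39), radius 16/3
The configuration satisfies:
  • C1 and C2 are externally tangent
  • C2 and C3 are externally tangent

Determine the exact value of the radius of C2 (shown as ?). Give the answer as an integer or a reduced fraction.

1. [ext C1·C2]  r_C2² + 14r_C2 − 792 = 0  ⇒  r_C2 = 22 (r>0 drops 1)
2. [ext C2·C3]  r_C2² + (32/3)r_C2 − 2156/3 = 0  ⇒  r_C2 = 22 (r>0 drops 1)

22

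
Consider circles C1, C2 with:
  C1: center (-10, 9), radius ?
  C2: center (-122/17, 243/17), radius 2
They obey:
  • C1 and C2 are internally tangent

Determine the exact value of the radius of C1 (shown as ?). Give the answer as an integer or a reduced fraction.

8

1. [int C1,C2]  r_C1² − 4r_C1 − 32 = 0  ⇒  r_C1 = 8 (r>0 drops 1)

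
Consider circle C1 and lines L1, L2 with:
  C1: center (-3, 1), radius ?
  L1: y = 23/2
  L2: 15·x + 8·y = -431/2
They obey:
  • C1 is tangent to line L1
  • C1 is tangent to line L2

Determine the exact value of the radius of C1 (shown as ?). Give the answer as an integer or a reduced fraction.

1. [C1‖L1]  r_C1² − 441/4 = 0  ⇒  r_C1 = 21/2 (r>0 drops 1)
2. [C1‖L2]  r_C1² − 441/4 = 0  ⇒  r_C1 = 21/2 (r>0 drops 1)

21/2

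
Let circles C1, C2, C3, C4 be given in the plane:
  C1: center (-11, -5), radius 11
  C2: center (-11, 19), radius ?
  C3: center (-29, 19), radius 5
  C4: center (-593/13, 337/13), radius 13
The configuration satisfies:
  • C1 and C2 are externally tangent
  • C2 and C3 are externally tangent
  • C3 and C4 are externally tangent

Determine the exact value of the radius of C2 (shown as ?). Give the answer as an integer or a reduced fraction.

1. [ext C1·C2]  r_C2² + 22r_C2 − 455 = 0  ⇒  r_C2 = 13 (r>0 drops 1)
2. [ext C2·C3]  r_C2² + 10r_C2 − 299 = 0  ⇒  r_C2 = 13 (r>0 drops 1)

13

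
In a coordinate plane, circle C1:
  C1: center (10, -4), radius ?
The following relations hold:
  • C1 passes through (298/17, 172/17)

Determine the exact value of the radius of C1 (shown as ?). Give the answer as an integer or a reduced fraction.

1. [C1∋P]  r_C1² − 256 = 0  ⇒  r_C1 = 16 (r>0 drops 1)

16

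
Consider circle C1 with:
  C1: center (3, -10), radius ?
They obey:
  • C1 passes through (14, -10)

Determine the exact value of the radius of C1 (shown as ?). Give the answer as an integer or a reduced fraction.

1. [C1∋P]  r_C1² − 121 = 0  ⇒  r_C1 = 11 (r>0 drops 1)

11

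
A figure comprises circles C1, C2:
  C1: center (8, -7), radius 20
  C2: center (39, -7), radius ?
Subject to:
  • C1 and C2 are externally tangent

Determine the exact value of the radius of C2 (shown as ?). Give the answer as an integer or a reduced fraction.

11

1. [ext C1·C2]  r_C2² + 40r_C2 − 561 = 0  ⇒  r_C2 = 11 (r>0 drops 1)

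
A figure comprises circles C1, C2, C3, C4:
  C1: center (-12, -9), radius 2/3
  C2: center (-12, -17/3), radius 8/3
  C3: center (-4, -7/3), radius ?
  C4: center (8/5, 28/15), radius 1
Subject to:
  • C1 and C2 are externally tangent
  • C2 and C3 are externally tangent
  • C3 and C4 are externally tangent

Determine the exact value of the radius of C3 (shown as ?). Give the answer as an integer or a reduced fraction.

1. [ext C2·C3]  r_C3² + (16/3)r_C3 − 68 = 0  ⇒  r_C3 = 6 (r>0 drops 1)
2. [ext C3·C4]  r_C3² + 2r_C3 − 48 = 0  ⇒  r_C3 = 6 (r>0 drops 1)

6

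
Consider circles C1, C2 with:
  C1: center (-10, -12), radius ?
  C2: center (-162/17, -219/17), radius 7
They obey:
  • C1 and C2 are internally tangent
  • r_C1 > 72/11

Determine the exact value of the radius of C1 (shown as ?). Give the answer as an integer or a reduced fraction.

1. [int C1,C2]  r_C1² − 14r_C1 + 48 = 0  ⇒  r_C1 = 6 or 8
2. given r_C1 > 72/11: keep 8

8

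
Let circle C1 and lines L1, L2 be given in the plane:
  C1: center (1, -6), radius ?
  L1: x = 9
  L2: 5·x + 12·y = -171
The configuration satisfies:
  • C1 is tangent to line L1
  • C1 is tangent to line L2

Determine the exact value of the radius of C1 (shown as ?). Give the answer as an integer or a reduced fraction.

8

1. [C1‖L1]  r_C1² − 64 = 0  ⇒  r_C1 = 8 (r>0 drops 1)
2. [C1‖L2]  r_C1² − 64 = 0  ⇒  r_C1 = 8 (r>0 drops 1)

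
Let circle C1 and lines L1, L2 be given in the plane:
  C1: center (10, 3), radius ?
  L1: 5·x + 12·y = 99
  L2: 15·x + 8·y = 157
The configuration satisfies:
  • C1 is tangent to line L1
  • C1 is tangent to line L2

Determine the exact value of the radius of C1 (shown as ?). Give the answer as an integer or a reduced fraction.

1

1. [C1‖L1]  r_C1² − 1 = 0  ⇒  r_C1 = 1 (r>0 drops 1)
2. [C1‖L2]  r_C1² − 1 = 0  ⇒  r_C1 = 1 (r>0 drops 1)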